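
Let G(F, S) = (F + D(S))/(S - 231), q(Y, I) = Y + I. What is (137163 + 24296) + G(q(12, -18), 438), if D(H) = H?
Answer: 3713605/23 ≈ 1.6146e+5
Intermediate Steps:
q(Y, I) = I + Y
G(F, S) = (F + S)/(-231 + S) (G(F, S) = (F + S)/(S - 231) = (F + S)/(-231 + S))
(137163 + 24296) + G(q(12, -18), 438) = (137163 + 24296) + ((-18 + 12) + 438)/(-231 + 438) = 161459 + (-6 + 438)/207 = 161459 + (1/207)*432 = 161459 + 48/23 = 3713605/23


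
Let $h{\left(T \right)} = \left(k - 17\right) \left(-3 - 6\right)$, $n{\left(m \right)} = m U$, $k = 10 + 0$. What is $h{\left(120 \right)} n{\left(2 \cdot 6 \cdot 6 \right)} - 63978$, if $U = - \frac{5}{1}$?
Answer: $-86658$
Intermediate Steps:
$k = 10$
$U = -5$ ($U = \left(-5\right) 1 = -5$)
$n{\left(m \right)} = - 5 m$ ($n{\left(m \right)} = m \left(-5\right) = - 5 m$)
$h{\left(T \right)} = 63$ ($h{\left(T \right)} = \left(10 - 17\right) \left(-3 - 6\right) = \left(-7\right) \left(-9\right) = 63$)
$h{\left(120 \right)} n{\left(2 \cdot 6 \cdot 6 \right)} - 63978 = 63 \left(- 5 \cdot 2 \cdot 6 \cdot 6\right) - 63978 = 63 \left(- 5 \cdot 12 \cdot 6\right) - 63978 = 63 \left(\left(-5\right) 72\right) - 63978 = 63 \left(-360\right) - 63978 = -22680 - 63978 = -86658$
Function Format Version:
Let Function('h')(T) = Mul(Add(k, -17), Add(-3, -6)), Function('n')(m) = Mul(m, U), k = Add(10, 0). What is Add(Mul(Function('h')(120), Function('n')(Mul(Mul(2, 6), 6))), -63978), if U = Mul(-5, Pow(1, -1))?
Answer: -86658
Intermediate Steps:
k = 10
U = -5 (U = Mul(-5, 1) = -5)
Function('n')(m) = Mul(-5, m) (Function('n')(m) = Mul(m, -5) = Mul(-5, m))
Function('h')(T) = 63 (Function('h')(T) = Mul(Add(10, -17), Add(-3, -6)) = Mul(-7, -9) = 63)
Add(Mul(Function('h')(120), Function('n')(Mul(Mul(2, 6), 6))), -63978) = Add(Mul(63, Mul(-5, Mul(Mul(2, 6), 6))), -63978) = Add(Mul(63, Mul(-5, Mul(12, 6))), -63978) = Add(Mul(63, Mul(-5, 72)), -63978) = Add(Mul(63, -360), -63978) = Add(-22680, -63978) = -86658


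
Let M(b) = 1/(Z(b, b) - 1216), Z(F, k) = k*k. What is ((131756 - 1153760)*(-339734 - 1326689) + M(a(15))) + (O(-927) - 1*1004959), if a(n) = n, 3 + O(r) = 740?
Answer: 1687762157762769/991 ≈ 1.7031e+12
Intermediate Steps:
O(r) = 737 (O(r) = -3 + 740 = 737)
Z(F, k) = k²
M(b) = 1/(-1216 + b²) (M(b) = 1/(b² - 1216) = 1/(-1216 + b²))
((131756 - 1153760)*(-339734 - 1326689) + M(a(15))) + (O(-927) - 1*1004959) = ((131756 - 1153760)*(-339734 - 1326689) + 1/(-1216 + 15²)) + (737 - 1*1004959) = (-1022004*(-1666423) + 1/(-1216 + 225)) + (737 - 1004959) = (1703090971692 + 1/(-991)) - 1004222 = (1703090971692 - 1/991) - 1004222 = 1687763152946771/991 - 1004222 = 1687762157762769/991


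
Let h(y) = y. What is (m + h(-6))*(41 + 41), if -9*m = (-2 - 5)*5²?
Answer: 9922/9 ≈ 1102.4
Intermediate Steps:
m = 175/9 (m = -(-2 - 5)*5²/9 = -(-7)*25/9 = -⅑*(-175) = 175/9 ≈ 19.444)
(m + h(-6))*(41 + 41) = (175/9 - 6)*(41 + 41) = (121/9)*82 = 9922/9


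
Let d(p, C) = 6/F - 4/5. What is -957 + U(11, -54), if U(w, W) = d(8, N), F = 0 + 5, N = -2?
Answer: -4783/5 ≈ -956.60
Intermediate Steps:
F = 5
d(p, C) = ⅖ (d(p, C) = 6/5 - 4/5 = 6*(⅕) - 4*⅕ = 6/5 - ⅘ = ⅖)
U(w, W) = ⅖
-957 + U(11, -54) = -957 + ⅖ = -4783/5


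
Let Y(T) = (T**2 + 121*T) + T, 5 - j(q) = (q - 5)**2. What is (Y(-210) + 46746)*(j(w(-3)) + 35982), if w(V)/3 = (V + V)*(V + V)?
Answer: 1655305428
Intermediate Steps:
w(V) = 12*V**2 (w(V) = 3*((V + V)*(V + V)) = 3*((2*V)*(2*V)) = 3*(4*V**2) = 12*V**2)
j(q) = 5 - (-5 + q)**2 (j(q) = 5 - (q - 5)**2 = 5 - (-5 + q)**2)
Y(T) = T**2 + 122*T
(Y(-210) + 46746)*(j(w(-3)) + 35982) = (-210*(122 - 210) + 46746)*((5 - (-5 + 12*(-3)**2)**2) + 35982) = (-210*(-88) + 46746)*((5 - (-5 + 12*9)**2) + 35982) = (18480 + 46746)*((5 - (-5 + 108)**2) + 35982) = 65226*((5 - 1*103**2) + 35982) = 65226*((5 - 1*10609) + 35982) = 65226*((5 - 10609) + 35982) = 65226*(-10604 + 35982) = 65226*25378 = 1655305428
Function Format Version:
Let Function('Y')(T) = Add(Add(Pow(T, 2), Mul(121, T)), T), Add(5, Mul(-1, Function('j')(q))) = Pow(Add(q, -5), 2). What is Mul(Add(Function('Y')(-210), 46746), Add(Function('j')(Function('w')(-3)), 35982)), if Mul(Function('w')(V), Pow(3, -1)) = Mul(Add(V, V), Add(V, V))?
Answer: 1655305428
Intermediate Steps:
Function('w')(V) = Mul(12, Pow(V, 2)) (Function('w')(V) = Mul(3, Mul(Add(V, V), Add(V, V))) = Mul(3, Mul(Mul(2, V), Mul(2, V))) = Mul(3, Mul(4, Pow(V, 2))) = Mul(12, Pow(V, 2)))
Function('j')(q) = Add(5, Mul(-1, Pow(Add(-5, q), 2))) (Function('j')(q) = Add(5, Mul(-1, Pow(Add(q, -5), 2))) = Add(5, Mul(-1, Pow(Add(-5, q), 2))))
Function('Y')(T) = Add(Pow(T, 2), Mul(122, T))
Mul(Add(Function('Y')(-210), 46746), Add(Function('j')(Function('w')(-3)), 35982)) = Mul(Add(Mul(-210, Add(122, -210)), 46746), Add(Add(5, Mul(-1, Pow(Add(-5, Mul(12, Pow(-3, 2))), 2))), 35982)) = Mul(Add(Mul(-210, -88), 46746), Add(Add(5, Mul(-1, Pow(Add(-5, Mul(12, 9)), 2))), 35982)) = Mul(Add(18480, 46746), Add(Add(5, Mul(-1, Pow(Add(-5, 108), 2))), 35982)) = Mul(65226, Add(Add(5, Mul(-1, Pow(103, 2))), 35982)) = Mul(65226, Add(Add(5, Mul(-1, 10609)), 35982)) = Mul(65226, Add(Add(5, -10609), 35982)) = Mul(65226, Add(-10604, 35982)) = Mul(65226, 25378) = 1655305428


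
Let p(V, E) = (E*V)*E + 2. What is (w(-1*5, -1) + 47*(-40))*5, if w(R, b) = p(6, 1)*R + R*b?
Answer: -9575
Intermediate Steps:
p(V, E) = 2 + V*E**2 (p(V, E) = V*E**2 + 2 = 2 + V*E**2)
w(R, b) = 8*R + R*b (w(R, b) = (2 + 6*1**2)*R + R*b = (2 + 6*1)*R + R*b = (2 + 6)*R + R*b = 8*R + R*b)
(w(-1*5, -1) + 47*(-40))*5 = ((-1*5)*(8 - 1) + 47*(-40))*5 = (-5*7 - 1880)*5 = (-35 - 1880)*5 = -1915*5 = -9575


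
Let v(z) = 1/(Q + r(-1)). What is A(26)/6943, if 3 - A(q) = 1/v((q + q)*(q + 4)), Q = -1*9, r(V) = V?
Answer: 13/6943 ≈ 0.0018724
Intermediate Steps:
Q = -9
v(z) = -⅒ (v(z) = 1/(-9 - 1) = 1/(-10) = -⅒)
A(q) = 13 (A(q) = 3 - 1/(-⅒) = 3 - 1*(-10) = 3 + 10 = 13)
A(26)/6943 = 13/6943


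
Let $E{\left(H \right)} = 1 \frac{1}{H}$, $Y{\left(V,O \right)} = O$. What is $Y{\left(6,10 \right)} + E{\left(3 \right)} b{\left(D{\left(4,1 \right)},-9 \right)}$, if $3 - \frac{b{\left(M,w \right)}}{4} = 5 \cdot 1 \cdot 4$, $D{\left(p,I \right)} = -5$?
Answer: $- \frac{38}{3} \approx -12.667$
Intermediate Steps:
$E{\left(H \right)} = \frac{1}{H}$
$b{\left(M,w \right)} = -68$ ($b{\left(M,w \right)} = 12 - 4 \cdot 5 \cdot 1 \cdot 4 = 12 - 4 \cdot 5 \cdot 4 = 12 - 80 = -68$)
$Y{\left(6,10 \right)} + E{\left(3 \right)} b{\left(D{\left(4,1 \right)},-9 \right)} = 10 + \frac{1}{3} \left(-68\right) = 10 - \frac{68}{3} = - \frac{38}{3}$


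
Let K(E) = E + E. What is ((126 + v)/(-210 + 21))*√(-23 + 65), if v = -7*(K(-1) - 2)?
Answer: -22*√42/27 ≈ -5.2806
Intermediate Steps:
K(E) = 2*E
v = 28 (v = -7*(2*(-1) - 2) = -7*(-2 - 2) = -7*(-4) = 28)
((126 + v)/(-210 + 21))*√(-23 + 65) = ((126 + 28)/(-210 + 21))*√(-23 + 65) = (154/(-189))*√42 = (154*(-1/189))*√42 = -22*√42/27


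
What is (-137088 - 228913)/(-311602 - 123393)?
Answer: 366001/434995 ≈ 0.84139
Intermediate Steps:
(-137088 - 228913)/(-311602 - 123393) = -366001/(-434995) = -366001*(-1/434995) = 366001/434995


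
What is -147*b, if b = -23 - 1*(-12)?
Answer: 1617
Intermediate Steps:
b = -11 (b = -23 + 12 = -11)
-147*b = -147*(-11) = -1*(-1617) = 1617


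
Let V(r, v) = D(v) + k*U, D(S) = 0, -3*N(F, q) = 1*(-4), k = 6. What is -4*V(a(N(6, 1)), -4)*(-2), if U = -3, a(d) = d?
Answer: -144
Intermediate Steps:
N(F, q) = 4/3 (N(F, q) = -(-4)/3 = -⅓*(-4) = 4/3)
V(r, v) = -18 (V(r, v) = 0 + 6*(-3) = 0 - 18 = -18)
-4*V(a(N(6, 1)), -4)*(-2) = -4*(-18)*(-2) = 72*(-2) = -144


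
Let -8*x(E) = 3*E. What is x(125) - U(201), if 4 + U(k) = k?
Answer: -1951/8 ≈ -243.88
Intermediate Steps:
x(E) = -3*E/8
U(k) = -4 + k
x(125) - U(201) = -3/8*125 - (-4 + 201) = -375/8 - 1*197 = -375/8 - 197 = -1951/8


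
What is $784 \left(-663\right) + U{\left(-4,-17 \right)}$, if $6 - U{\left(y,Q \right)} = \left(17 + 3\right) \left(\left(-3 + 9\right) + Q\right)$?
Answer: $-519566$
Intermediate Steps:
$U{\left(y,Q \right)} = -114 - 20 Q$ ($U{\left(y,Q \right)} = 6 - \left(17 + 3\right) \left(\left(-3 + 9\right) + Q\right) = 6 - 20 \left(6 + Q\right) = 6 - \left(120 + 20 Q\right) = -114 - 20 Q$)
$784 \left(-663\right) + U{\left(-4,-17 \right)} = 784 \left(-663\right) - -226 = -519792 + \left(-114 + 340\right) = -519792 + 226 = -519566$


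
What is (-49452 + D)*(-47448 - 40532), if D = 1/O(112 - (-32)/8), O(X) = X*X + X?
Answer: 14762220133285/3393 ≈ 4.3508e+9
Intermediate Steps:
O(X) = X + X² (O(X) = X² + X = X + X²)
D = 1/13572 (D = 1/((112 - (-32)/8)*(1 + (112 - (-32)/8))) = 1/((112 - 1*(-4))*(1 + (112 - 1*(-4)))) = 1/((112 + 4)*(1 + (112 + 4))) = 1/(116*(1 + 116)) = 1/(116*117) = 1/13572 ≈ 7.3681e-5)
(-49452 + D)*(-47448 - 40532) = (-49452 + 1/13572)*(-47448 - 40532) = -671162543/13572*(-87980) = 14762220133285/3393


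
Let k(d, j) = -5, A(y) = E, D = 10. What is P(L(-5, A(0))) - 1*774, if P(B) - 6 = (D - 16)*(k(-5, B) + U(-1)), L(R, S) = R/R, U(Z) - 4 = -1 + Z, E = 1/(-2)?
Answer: -750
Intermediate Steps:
E = -1/2 ≈ -0.50000
A(y) = -1/2
U(Z) = 3 + Z (U(Z) = 4 + (-1 + Z) = 3 + Z)
L(R, S) = 1
P(B) = 24 (P(B) = 6 + (10 - 16)*(-5 + (3 - 1)) = 6 - 6*(-5 + 2) = 6 - 6*(-3) = 6 + 18 = 24)
P(L(-5, A(0))) - 1*774 = 24 - 1*774 = 24 - 774 = -750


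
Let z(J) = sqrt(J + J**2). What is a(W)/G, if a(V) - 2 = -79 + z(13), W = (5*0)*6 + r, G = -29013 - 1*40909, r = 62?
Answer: 77/69922 - sqrt(182)/69922 ≈ 0.00090829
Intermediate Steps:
G = -69922 (G = -29013 - 40909 = -69922)
W = 62 (W = (5*0)*6 + 62 = 0*6 + 62 = 0 + 62 = 62)
a(V) = -77 + sqrt(182) (a(V) = 2 + (-79 + sqrt(13*(1 + 13))) = 2 + (-79 + sqrt(13*14)) = 2 + (-79 + sqrt(182)) = -77 + sqrt(182))
a(W)/G = (-77 + sqrt(182))/(-69922) = (-77 + sqrt(182))*(-1/69922) = 77/69922 - sqrt(182)/69922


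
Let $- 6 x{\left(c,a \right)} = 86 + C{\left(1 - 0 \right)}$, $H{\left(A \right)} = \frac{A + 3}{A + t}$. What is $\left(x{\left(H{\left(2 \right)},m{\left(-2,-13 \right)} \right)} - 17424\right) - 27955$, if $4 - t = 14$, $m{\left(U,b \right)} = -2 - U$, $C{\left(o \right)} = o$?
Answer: $- \frac{90787}{2} \approx -45394.0$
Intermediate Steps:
$t = -10$ ($t = 4 - 14 = -10$)
$H{\left(A \right)} = \frac{3 + A}{-10 + A}$ ($H{\left(A \right)} = \frac{A + 3}{A - 10} = \frac{3 + A}{-10 + A}$)
$x{\left(c,a \right)} = - \frac{29}{2}$ ($x{\left(c,a \right)} = - \frac{86 + \left(1 - 0\right)}{6} = - \frac{86 + \left(1 + 0\right)}{6} = - \frac{86 + 1}{6} = \left(- \frac{1}{6}\right) 87 = - \frac{29}{2}$)
$\left(x{\left(H{\left(2 \right)},m{\left(-2,-13 \right)} \right)} - 17424\right) - 27955 = \left(- \frac{29}{2} - 17424\right) - 27955 = - \frac{34877}{2} - 27955 = - \frac{90787}{2}$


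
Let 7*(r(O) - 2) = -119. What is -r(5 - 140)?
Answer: 15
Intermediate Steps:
r(O) = -15 (r(O) = 2 + (⅐)*(-119) = 2 - 17 = -15)
-r(5 - 140) = -1*(-15) = 15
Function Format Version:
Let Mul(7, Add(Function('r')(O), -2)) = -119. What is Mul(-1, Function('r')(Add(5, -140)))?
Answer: 15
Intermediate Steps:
Function('r')(O) = -15 (Function('r')(O) = Add(2, Mul(Rational(1, 7), -119)) = Add(2, -17) = -15)
Mul(-1, Function('r')(Add(5, -140))) = Mul(-1, -15) = 15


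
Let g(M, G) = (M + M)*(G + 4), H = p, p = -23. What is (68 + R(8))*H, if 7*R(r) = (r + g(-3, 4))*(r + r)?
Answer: 3772/7 ≈ 538.86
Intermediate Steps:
H = -23
g(M, G) = 2*M*(4 + G) (g(M, G) = (2*M)*(4 + G) = 2*M*(4 + G))
R(r) = 2*r*(-48 + r)/7 (R(r) = ((r + 2*(-3)*(4 + 4))*(r + r))/7 = ((r + 2*(-3)*8)*(2*r))/7 = ((r - 48)*(2*r))/7 = ((-48 + r)*(2*r))/7 = (2*r*(-48 + r))/7 = 2*r*(-48 + r)/7)
(68 + R(8))*H = (68 + (2/7)*8*(-48 + 8))*(-23) = (68 + (2/7)*8*(-40))*(-23) = (68 - 640/7)*(-23) = -164/7*(-23) = 3772/7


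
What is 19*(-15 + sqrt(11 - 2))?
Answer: -228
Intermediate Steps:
19*(-15 + sqrt(11 - 2)) = 19*(-15 + sqrt(9)) = 19*(-15 + 3) = 19*(-12) = -228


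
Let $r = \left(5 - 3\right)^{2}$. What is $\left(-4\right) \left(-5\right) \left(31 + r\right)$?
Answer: $700$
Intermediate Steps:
$r = 4$ ($r = 2^{2} = 4$)
$\left(-4\right) \left(-5\right) \left(31 + r\right) = \left(-4\right) \left(-5\right) \left(31 + 4\right) = 20 \cdot 35 = 700$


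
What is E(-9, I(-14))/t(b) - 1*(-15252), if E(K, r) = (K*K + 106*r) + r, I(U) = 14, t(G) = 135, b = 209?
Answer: 2060599/135 ≈ 15264.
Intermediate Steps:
E(K, r) = K² + 107*r (E(K, r) = (K² + 106*r) + r = K² + 107*r)
E(-9, I(-14))/t(b) - 1*(-15252) = ((-9)² + 107*14)/135 - 1*(-15252) = (81 + 1498)*(1/135) + 15252 = 1579*(1/135) + 15252 = 1579/135 + 15252 = 2060599/135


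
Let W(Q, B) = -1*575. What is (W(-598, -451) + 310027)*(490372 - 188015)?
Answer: 93564978364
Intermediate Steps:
W(Q, B) = -575
(W(-598, -451) + 310027)*(490372 - 188015) = (-575 + 310027)*(490372 - 188015) = 309452*302357 = 93564978364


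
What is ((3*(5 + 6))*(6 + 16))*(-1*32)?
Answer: -23232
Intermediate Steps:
((3*(5 + 6))*(6 + 16))*(-1*32) = ((3*11)*22)*(-32) = (33*22)*(-32) = 726*(-32) = -23232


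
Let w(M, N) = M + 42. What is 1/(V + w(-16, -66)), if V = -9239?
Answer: -1/9213 ≈ -0.00010854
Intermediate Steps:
w(M, N) = 42 + M
1/(V + w(-16, -66)) = 1/(-9239 + (42 - 16)) = 1/(-9239 + 26) = 1/(-9213) = -1/9213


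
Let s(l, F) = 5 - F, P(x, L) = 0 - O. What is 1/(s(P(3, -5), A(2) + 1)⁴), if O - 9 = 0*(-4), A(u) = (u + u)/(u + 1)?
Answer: 81/4096 ≈ 0.019775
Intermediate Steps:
A(u) = 2*u/(1 + u) (A(u) = (2*u)/(1 + u) = 2*u/(1 + u))
O = 9 (O = 9 + 0*(-4) = 9 + 0 = 9)
P(x, L) = -9 (P(x, L) = 0 - 1*9 = 0 - 9 = -9)
1/(s(P(3, -5), A(2) + 1)⁴) = 1/((5 - (2*2/(1 + 2) + 1))⁴) = 1/((5 - (2*2/3 + 1))⁴) = 1/((5 - (2*2*(⅓) + 1))⁴) = 1/((5 - (4/3 + 1))⁴) = 1/((5 - 1*7/3)⁴) = 1/((5 - 7/3)⁴) = 1/((8/3)⁴) = 1/(4096/81) = 81/4096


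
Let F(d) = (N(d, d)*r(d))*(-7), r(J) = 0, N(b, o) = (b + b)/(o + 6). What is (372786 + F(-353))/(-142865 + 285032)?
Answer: 124262/47389 ≈ 2.6222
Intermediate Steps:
N(b, o) = 2*b/(6 + o) (N(b, o) = (2*b)/(6 + o) = 2*b/(6 + o))
F(d) = 0 (F(d) = ((2*d/(6 + d))*0)*(-7) = 0*(-7) = 0)
(372786 + F(-353))/(-142865 + 285032) = (372786 + 0)/(-142865 + 285032) = 372786/142167 = 372786*(1/142167) = 124262/47389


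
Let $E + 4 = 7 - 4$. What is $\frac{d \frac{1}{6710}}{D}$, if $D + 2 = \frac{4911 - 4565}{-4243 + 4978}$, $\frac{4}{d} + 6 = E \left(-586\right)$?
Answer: $- \frac{147}{218719160} \approx -6.7209 \cdot 10^{-7}$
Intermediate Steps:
$E = -1$ ($E = -4 + \left(7 - 4\right) = -4 + 3 = -1$)
$d = \frac{1}{145}$ ($d = \frac{4}{-6 - -586} = \frac{4}{-6 + 586} = \frac{4}{580} = 4 \cdot \frac{1}{580} = \frac{1}{145} \approx 0.0068966$)
$D = - \frac{1124}{735}$ ($D = -2 + \frac{4911 - 4565}{-4243 + 4978} = -2 + \frac{346}{735} = - \frac{1124}{735} \approx -1.5293$)
$\frac{d \frac{1}{6710}}{D} = \frac{\frac{1}{145} \cdot \frac{1}{6710}}{- \frac{1124}{735}} = \frac{1}{145} \cdot \frac{1}{6710} \left(- \frac{735}{1124}\right) = \frac{1}{972950} \left(- \frac{735}{1124}\right) = - \frac{147}{218719160}$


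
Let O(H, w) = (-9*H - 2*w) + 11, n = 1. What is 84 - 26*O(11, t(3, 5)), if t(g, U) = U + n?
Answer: 2684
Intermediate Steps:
t(g, U) = 1 + U (t(g, U) = U + 1 = 1 + U)
O(H, w) = 11 - 9*H - 2*w
84 - 26*O(11, t(3, 5)) = 84 - 26*(11 - 9*11 - 2*(1 + 5)) = 84 - 26*(11 - 99 - 2*6) = 84 - 26*(11 - 99 - 12) = 84 - 26*(-100) = 84 + 2600 = 2684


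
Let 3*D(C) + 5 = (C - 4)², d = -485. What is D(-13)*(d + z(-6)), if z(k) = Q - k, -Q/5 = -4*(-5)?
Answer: -54812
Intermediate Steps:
Q = -100 (Q = -(-20)*(-5) = -5*20 = -100)
D(C) = -5/3 + (-4 + C)²/3 (D(C) = -5/3 + (C - 4)²/3 = -5/3 + (-4 + C)²/3)
z(k) = -100 - k
D(-13)*(d + z(-6)) = (-5/3 + (-4 - 13)²/3)*(-485 + (-100 - 1*(-6))) = (-5/3 + (⅓)*(-17)²)*(-485 + (-100 + 6)) = (-5/3 + (⅓)*289)*(-485 - 94) = (-5/3 + 289/3)*(-579) = (284/3)*(-579) = -54812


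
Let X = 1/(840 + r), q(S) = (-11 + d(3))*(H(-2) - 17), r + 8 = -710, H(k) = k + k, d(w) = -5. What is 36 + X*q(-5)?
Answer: 2364/61 ≈ 38.754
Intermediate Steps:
H(k) = 2*k
r = -718 (r = -8 - 710 = -718)
q(S) = 336 (q(S) = (-11 - 5)*(2*(-2) - 17) = -16*(-4 - 17) = -16*(-21) = 336)
X = 1/122 (X = 1/(840 - 718) = 1/122 ≈ 0.0081967)
36 + X*q(-5) = 36 + (1/122)*336 = 36 + 168/61 = 2364/61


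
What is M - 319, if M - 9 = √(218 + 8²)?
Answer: -310 + √282 ≈ -293.21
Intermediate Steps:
M = 9 + √282 (M = 9 + √(218 + 8²) = 9 + √(218 + 64) = 9 + √282 ≈ 25.793)
M - 319 = (9 + √282) - 319 = -310 + √282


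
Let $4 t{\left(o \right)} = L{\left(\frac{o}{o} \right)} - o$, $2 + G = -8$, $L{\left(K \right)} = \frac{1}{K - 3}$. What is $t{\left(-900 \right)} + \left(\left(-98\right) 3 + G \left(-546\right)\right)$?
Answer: $\frac{43127}{8} \approx 5390.9$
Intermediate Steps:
$L{\left(K \right)} = \frac{1}{-3 + K}$
$G = -10$ ($G = -2 - 8 = -10$)
$t{\left(o \right)} = - \frac{1}{8} - \frac{o}{4}$ ($t{\left(o \right)} = \frac{\frac{1}{-3 + \frac{o}{o}} - o}{4} = \frac{\frac{1}{-3 + 1} - o}{4} = \frac{\frac{1}{-2} - o}{4} = \frac{- \frac{1}{2} - o}{4} = - \frac{1}{8} - \frac{o}{4}$)
$t{\left(-900 \right)} + \left(\left(-98\right) 3 + G \left(-546\right)\right) = \left(- \frac{1}{8} - -225\right) - -5166 = \left(- \frac{1}{8} + 225\right) + \left(-294 + 5460\right) = \frac{1799}{8} + 5166 = \frac{43127}{8}$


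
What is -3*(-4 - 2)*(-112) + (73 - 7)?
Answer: -1950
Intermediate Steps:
-3*(-4 - 2)*(-112) + (73 - 7) = -3*(-6)*(-112) + 66 = 18*(-112) + 66 = -2016 + 66 = -1950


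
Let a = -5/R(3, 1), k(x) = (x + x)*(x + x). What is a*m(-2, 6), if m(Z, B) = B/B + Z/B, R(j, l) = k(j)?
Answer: -5/54 ≈ -0.092593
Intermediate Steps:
k(x) = 4*x² (k(x) = (2*x)*(2*x) = 4*x²)
R(j, l) = 4*j²
a = -5/36 (a = -5/(4*3²) = -5/(4*9) = -5/36 ≈ -0.13889)
m(Z, B) = 1 + Z/B
a*m(-2, 6) = -5*(6 - 2)/(36*6) = -5*4/216 = -5/36*⅔ = -5/54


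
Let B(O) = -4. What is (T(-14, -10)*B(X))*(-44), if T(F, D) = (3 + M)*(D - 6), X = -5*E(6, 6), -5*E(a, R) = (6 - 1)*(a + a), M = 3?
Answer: -16896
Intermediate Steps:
E(a, R) = -2*a (E(a, R) = -(6 - 1)*(a + a)/5 = -2*a)
X = 60 (X = -(-10)*6 = -5*(-12) = 60)
T(F, D) = -36 + 6*D (T(F, D) = (3 + 3)*(D - 6) = 6*(-6 + D) = -36 + 6*D)
(T(-14, -10)*B(X))*(-44) = ((-36 + 6*(-10))*(-4))*(-44) = ((-36 - 60)*(-4))*(-44) = -96*(-4)*(-44) = 384*(-44) = -16896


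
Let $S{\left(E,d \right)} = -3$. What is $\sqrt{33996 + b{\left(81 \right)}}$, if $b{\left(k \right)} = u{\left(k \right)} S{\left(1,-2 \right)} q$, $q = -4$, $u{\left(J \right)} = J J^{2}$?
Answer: $2 \sqrt{1602822} \approx 2532.1$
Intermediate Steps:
$u{\left(J \right)} = J^{3}$
$b{\left(k \right)} = 12 k^{3}$ ($b{\left(k \right)} = k^{3} \left(-3\right) \left(-4\right) = - 3 k^{3} \left(-4\right) = 12 k^{3}$)
$\sqrt{33996 + b{\left(81 \right)}} = \sqrt{33996 + 12 \cdot 81^{3}} = \sqrt{33996 + 12 \cdot 531441} = \sqrt{33996 + 6377292} = \sqrt{6411288} = 2 \sqrt{1602822}$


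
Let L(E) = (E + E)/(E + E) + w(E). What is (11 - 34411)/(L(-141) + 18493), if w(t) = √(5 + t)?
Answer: -159048400/85507043 + 17200*I*√34/85507043 ≈ -1.8601 + 0.0011729*I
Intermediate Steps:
L(E) = 1 + √(5 + E) (L(E) = (E + E)/(E + E) + √(5 + E) = (2*E)/((2*E)) + √(5 + E) = (2*E)*(1/(2*E)) + √(5 + E) = 1 + √(5 + E))
(11 - 34411)/(L(-141) + 18493) = (11 - 34411)/((1 + √(5 - 141)) + 18493) = -34400/((1 + √(-136)) + 18493) = -34400/((1 + 2*I*√34) + 18493) = -34400/(18494 + 2*I*√34)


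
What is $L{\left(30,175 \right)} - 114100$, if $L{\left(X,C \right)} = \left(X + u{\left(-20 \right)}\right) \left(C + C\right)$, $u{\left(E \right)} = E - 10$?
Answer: $-114100$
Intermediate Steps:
$u{\left(E \right)} = -10 + E$ ($u{\left(E \right)} = E - 10 = -10 + E$)
$L{\left(X,C \right)} = 2 C \left(-30 + X\right)$ ($L{\left(X,C \right)} = \left(X - 30\right) \left(C + C\right) = \left(X - 30\right) 2 C = \left(-30 + X\right) 2 C = 2 C \left(-30 + X\right)$)
$L{\left(30,175 \right)} - 114100 = 2 \cdot 175 \left(-30 + 30\right) - 114100 = 2 \cdot 175 \cdot 0 - 114100 = 0 - 114100 = -114100$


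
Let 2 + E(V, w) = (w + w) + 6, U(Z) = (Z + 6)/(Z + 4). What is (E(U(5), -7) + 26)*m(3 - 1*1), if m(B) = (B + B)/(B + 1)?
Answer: 64/3 ≈ 21.333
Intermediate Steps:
U(Z) = (6 + Z)/(4 + Z)
m(B) = 2*B/(1 + B) (m(B) = (2*B)/(1 + B) = 2*B/(1 + B))
E(V, w) = 4 + 2*w (E(V, w) = -2 + ((w + w) + 6) = -2 + (2*w + 6) = -2 + (6 + 2*w) = 4 + 2*w)
(E(U(5), -7) + 26)*m(3 - 1*1) = ((4 + 2*(-7)) + 26)*(2*(3 - 1*1)/(1 + (3 - 1*1))) = ((4 - 14) + 26)*(2*(3 - 1)/(1 + (3 - 1))) = (-10 + 26)*(2*2/(1 + 2)) = 16*(2*2/3) = 16*(2*2*(1/3)) = 16*(4/3) = 64/3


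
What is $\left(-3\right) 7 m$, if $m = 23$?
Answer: $-483$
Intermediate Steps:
$\left(-3\right) 7 m = \left(-3\right) 7 \cdot 23 = \left(-21\right) 23 = -483$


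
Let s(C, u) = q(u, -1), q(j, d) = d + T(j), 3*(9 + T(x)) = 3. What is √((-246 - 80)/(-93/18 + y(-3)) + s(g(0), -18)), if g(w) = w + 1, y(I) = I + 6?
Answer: √23907/13 ≈ 11.894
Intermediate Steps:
T(x) = -8 (T(x) = -9 + (⅓)*3 = -9 + 1 = -8)
y(I) = 6 + I
g(w) = 1 + w
q(j, d) = -8 + d (q(j, d) = d - 8 = -8 + d)
s(C, u) = -9 (s(C, u) = -8 - 1 = -9)
√((-246 - 80)/(-93/18 + y(-3)) + s(g(0), -18)) = √((-246 - 80)/(-93/18 + (6 - 3)) - 9) = √(-326/(-93*1/18 + 3) - 9) = √(-326/(-31/6 + 3) - 9) = √(-326/(-13/6) - 9) = √(-326*(-6/13) - 9) = √(1956/13 - 9) = √(1839/13) = √23907/13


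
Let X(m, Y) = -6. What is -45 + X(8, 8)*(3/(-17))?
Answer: -747/17 ≈ -43.941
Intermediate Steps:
-45 + X(8, 8)*(3/(-17)) = -45 - 18/(-17) = -45 - 18*(-1)/17 = -45 - 6*(-3/17) = -45 + 18/17 = -747/17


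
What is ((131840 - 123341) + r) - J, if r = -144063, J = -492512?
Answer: 356948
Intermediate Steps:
((131840 - 123341) + r) - J = ((131840 - 123341) - 144063) - 1*(-492512) = (8499 - 144063) + 492512 = -135564 + 492512 = 356948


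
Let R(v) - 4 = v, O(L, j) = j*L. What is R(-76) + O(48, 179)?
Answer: 8520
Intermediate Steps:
O(L, j) = L*j
R(v) = 4 + v
R(-76) + O(48, 179) = (4 - 76) + 48*179 = -72 + 8592 = 8520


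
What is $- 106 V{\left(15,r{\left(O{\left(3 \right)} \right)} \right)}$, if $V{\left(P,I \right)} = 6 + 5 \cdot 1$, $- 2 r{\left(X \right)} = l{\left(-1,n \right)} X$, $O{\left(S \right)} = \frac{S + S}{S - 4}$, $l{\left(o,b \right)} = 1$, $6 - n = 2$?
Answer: $-1166$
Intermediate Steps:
$n = 4$ ($n = 6 - 2 = 4$)
$O{\left(S \right)} = \frac{2 S}{-4 + S}$
$r{\left(X \right)} = - \frac{X}{2}$ ($r{\left(X \right)} = - \frac{1 X}{2} = - \frac{X}{2}$)
$V{\left(P,I \right)} = 11$ ($V{\left(P,I \right)} = 6 + 5 = 11$)
$- 106 V{\left(15,r{\left(O{\left(3 \right)} \right)} \right)} = \left(-106\right) 11 = -1166$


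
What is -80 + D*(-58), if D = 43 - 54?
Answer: 558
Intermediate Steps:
D = -11
-80 + D*(-58) = -80 - 11*(-58) = -80 + 638 = 558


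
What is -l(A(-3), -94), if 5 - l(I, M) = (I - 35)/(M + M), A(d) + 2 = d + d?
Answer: -897/188 ≈ -4.7713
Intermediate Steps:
A(d) = -2 + 2*d (A(d) = -2 + (d + d) = -2 + 2*d)
l(I, M) = 5 - (-35 + I)/(2*M) (l(I, M) = 5 - (I - 35)/(M + M) = 5 - (-35 + I)/(2*M))
-l(A(-3), -94) = -(35 - (-2 + 2*(-3)) + 10*(-94))/(2*(-94)) = -(-1)*(35 - (-2 - 6) - 940)/(2*94) = -(-1)*(35 - 1*(-8) - 940)/(2*94) = -(-1)*(35 + 8 - 940)/(2*94) = -(-1)*(-897)/(2*94) = -1*897/188 = -897/188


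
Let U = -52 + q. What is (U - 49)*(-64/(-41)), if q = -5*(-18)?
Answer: -704/41 ≈ -17.171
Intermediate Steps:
q = 90
U = 38 (U = -52 + 90 = 38)
(U - 49)*(-64/(-41)) = (38 - 49)*(-64/(-41)) = -(-704)*(-1)/41 = -11*64/41 = -704/41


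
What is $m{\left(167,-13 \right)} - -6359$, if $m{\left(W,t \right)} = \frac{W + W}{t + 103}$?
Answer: $\frac{286322}{45} \approx 6362.7$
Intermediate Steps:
$m{\left(W,t \right)} = \frac{2 W}{103 + t}$
$m{\left(167,-13 \right)} - -6359 = 2 \cdot 167 \frac{1}{103 - 13} - -6359 = 2 \cdot 167 \cdot \frac{1}{90} + 6359 = \frac{167}{45} + 6359 = \frac{286322}{45}$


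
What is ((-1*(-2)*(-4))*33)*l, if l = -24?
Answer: 6336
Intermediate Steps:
((-1*(-2)*(-4))*33)*l = ((-1*(-2)*(-4))*33)*(-24) = ((2*(-4))*33)*(-24) = -8*33*(-24) = -264*(-24) = 6336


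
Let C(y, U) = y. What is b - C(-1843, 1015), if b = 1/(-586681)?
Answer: 1081253082/586681 ≈ 1843.0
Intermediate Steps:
b = -1/586681 ≈ -1.7045e-6
b - C(-1843, 1015) = -1/586681 - 1*(-1843) = -1/586681 + 1843 = 1081253082/586681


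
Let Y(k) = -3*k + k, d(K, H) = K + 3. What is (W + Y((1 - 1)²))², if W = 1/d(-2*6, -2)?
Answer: 1/81 ≈ 0.012346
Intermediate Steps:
d(K, H) = 3 + K
Y(k) = -2*k
W = -⅑ (W = 1/(3 - 2*6) = 1/(3 - 12) = 1/(-9) = -⅑ ≈ -0.11111)
(W + Y((1 - 1)²))² = (-⅑ - 2*(1 - 1)²)² = (-⅑ - 2*0²)² = (-⅑ - 2*0)² = (-⅑ + 0)² = (-⅑)² = 1/81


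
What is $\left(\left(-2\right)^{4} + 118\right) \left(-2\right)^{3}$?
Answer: $-1072$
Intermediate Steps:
$\left(\left(-2\right)^{4} + 118\right) \left(-2\right)^{3} = \left(16 + 118\right) \left(-8\right) = 134 \left(-8\right) = -1072$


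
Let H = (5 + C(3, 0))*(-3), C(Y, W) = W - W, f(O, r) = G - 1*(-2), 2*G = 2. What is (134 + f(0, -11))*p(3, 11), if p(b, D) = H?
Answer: -2055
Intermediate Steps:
G = 1 (G = (1/2)*2 = 1)
f(O, r) = 3 (f(O, r) = 1 - 1*(-2) = 1 + 2 = 3)
C(Y, W) = 0
H = -15 (H = (5 + 0)*(-3) = 5*(-3) = -15)
p(b, D) = -15
(134 + f(0, -11))*p(3, 11) = (134 + 3)*(-15) = 137*(-15) = -2055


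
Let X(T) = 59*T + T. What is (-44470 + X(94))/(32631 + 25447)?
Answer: -19415/29039 ≈ -0.66858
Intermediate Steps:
X(T) = 60*T
(-44470 + X(94))/(32631 + 25447) = (-44470 + 60*94)/(32631 + 25447) = (-44470 + 5640)/58078 = -38830*1/58078 = -19415/29039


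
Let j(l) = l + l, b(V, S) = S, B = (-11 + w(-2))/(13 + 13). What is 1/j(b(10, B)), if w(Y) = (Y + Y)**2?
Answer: 13/5 ≈ 2.6000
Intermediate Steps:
w(Y) = 4*Y**2 (w(Y) = (2*Y)**2 = 4*Y**2)
B = 5/26 (B = (-11 + 4*(-2)**2)/(13 + 13) = (-11 + 4*4)/26 = (-11 + 16)*(1/26) = 5*(1/26) = 5/26 ≈ 0.19231)
j(l) = 2*l
1/j(b(10, B)) = 1/(2*(5/26)) = 1/(5/13) = 13/5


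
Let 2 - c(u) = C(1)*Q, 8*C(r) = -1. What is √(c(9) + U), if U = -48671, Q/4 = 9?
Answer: I*√194658/2 ≈ 220.6*I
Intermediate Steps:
Q = 36 (Q = 4*9 = 36)
C(r) = -⅛ (C(r) = (⅛)*(-1) = -⅛)
c(u) = 13/2 (c(u) = 2 - (-1)*36/8 = 2 - 1*(-9/2) = 2 + 9/2 = 13/2)
√(c(9) + U) = √(13/2 - 48671) = √(-97329/2) = I*√194658/2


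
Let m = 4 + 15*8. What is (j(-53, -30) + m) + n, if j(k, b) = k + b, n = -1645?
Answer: -1604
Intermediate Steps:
j(k, b) = b + k
m = 124 (m = 4 + 120 = 124)
(j(-53, -30) + m) + n = ((-30 - 53) + 124) - 1645 = (-83 + 124) - 1645 = 41 - 1645 = -1604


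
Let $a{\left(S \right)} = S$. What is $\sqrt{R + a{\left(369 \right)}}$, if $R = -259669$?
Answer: $10 i \sqrt{2593} \approx 509.21 i$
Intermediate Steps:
$\sqrt{R + a{\left(369 \right)}} = \sqrt{-259669 + 369} = \sqrt{-259300} = 10 i \sqrt{2593}$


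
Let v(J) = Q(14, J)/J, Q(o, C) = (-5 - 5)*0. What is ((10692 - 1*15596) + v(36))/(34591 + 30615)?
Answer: -2452/32603 ≈ -0.075208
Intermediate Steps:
Q(o, C) = 0 (Q(o, C) = -10*0 = 0)
v(J) = 0 (v(J) = 0/J = 0)
((10692 - 1*15596) + v(36))/(34591 + 30615) = ((10692 - 1*15596) + 0)/(34591 + 30615) = ((10692 - 15596) + 0)/65206 = (-4904 + 0)*(1/65206) = -4904*1/65206 = -2452/32603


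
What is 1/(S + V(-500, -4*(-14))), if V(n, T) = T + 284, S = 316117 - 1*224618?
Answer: 1/91839 ≈ 1.0889e-5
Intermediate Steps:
S = 91499 (S = 316117 - 224618 = 91499)
V(n, T) = 284 + T
1/(S + V(-500, -4*(-14))) = 1/(91499 + (284 - 4*(-14))) = 1/(91499 + (284 + 56)) = 1/(91499 + 340) = 1/91839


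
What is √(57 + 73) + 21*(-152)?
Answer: -3192 + √130 ≈ -3180.6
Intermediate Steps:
√(57 + 73) + 21*(-152) = √130 - 3192 = -3192 + √130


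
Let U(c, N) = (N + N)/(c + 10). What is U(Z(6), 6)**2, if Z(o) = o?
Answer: 9/16 ≈ 0.56250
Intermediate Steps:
U(c, N) = 2*N/(10 + c) (U(c, N) = (2*N)/(10 + c) = 2*N/(10 + c))
U(Z(6), 6)**2 = (2*6/(10 + 6))**2 = (2*6/16)**2 = (2*6*(1/16))**2 = (3/4)**2 = 9/16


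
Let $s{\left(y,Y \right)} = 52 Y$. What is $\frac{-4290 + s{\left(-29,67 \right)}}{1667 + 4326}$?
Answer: $- \frac{62}{461} \approx -0.13449$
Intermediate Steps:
$\frac{-4290 + s{\left(-29,67 \right)}}{1667 + 4326} = \frac{-4290 + 52 \cdot 67}{1667 + 4326} = \frac{-4290 + 3484}{5993} = \left(-806\right) \frac{1}{5993} = - \frac{62}{461}$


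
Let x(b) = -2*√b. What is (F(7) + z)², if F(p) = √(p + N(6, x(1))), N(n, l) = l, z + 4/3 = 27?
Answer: 5974/9 + 154*√5/3 ≈ 778.56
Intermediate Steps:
z = 77/3 (z = -4/3 + 27 = 77/3 ≈ 25.667)
F(p) = √(-2 + p) (F(p) = √(p - 2*√1) = √(p - 2*1) = √(p - 2) = √(-2 + p))
(F(7) + z)² = (√(-2 + 7) + 77/3)² = (√5 + 77/3)² = (77/3 + √5)²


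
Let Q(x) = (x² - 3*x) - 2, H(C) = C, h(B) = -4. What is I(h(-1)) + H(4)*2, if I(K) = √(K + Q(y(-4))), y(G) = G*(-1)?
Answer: 8 + I*√2 ≈ 8.0 + 1.4142*I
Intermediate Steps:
y(G) = -G
Q(x) = -2 + x² - 3*x
I(K) = √(2 + K) (I(K) = √(K + (-2 + (-1*(-4))² - (-3)*(-4))) = √(K + (-2 + 4² - 3*4)) = √(K + (-2 + 16 - 12)) = √(K + 2) = √(2 + K))
I(h(-1)) + H(4)*2 = √(2 - 4) + 4*2 = √(-2) + 8 = I*√2 + 8 = 8 + I*√2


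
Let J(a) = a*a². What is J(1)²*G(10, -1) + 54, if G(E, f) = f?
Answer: 53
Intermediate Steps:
J(a) = a³
J(1)²*G(10, -1) + 54 = (1³)²*(-1) + 54 = 1²*(-1) + 54 = 1*(-1) + 54 = -1 + 54 = 53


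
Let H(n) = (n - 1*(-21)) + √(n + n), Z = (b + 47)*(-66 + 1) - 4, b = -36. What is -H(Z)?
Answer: 698 - I*√1438 ≈ 698.0 - 37.921*I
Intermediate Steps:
Z = -719 (Z = (-36 + 47)*(-66 + 1) - 4 = 11*(-65) - 4 = -715 - 4 = -719)
H(n) = 21 + n + √2*√n (H(n) = (n + 21) + √(2*n) = (21 + n) + √2*√n = 21 + n + √2*√n)
-H(Z) = -(21 - 719 + √2*√(-719)) = -(21 - 719 + √2*(I*√719)) = -(21 - 719 + I*√1438) = -(-698 + I*√1438) = 698 - I*√1438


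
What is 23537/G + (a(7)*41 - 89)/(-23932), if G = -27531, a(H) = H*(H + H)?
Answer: -671456783/658871892 ≈ -1.0191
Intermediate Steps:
a(H) = 2*H**2 (a(H) = H*(2*H) = 2*H**2)
23537/G + (a(7)*41 - 89)/(-23932) = 23537/(-27531) + ((2*7**2)*41 - 89)/(-23932) = 23537*(-1/27531) + ((2*49)*41 - 89)*(-1/23932) = -23537/27531 + (98*41 - 89)*(-1/23932) = -23537/27531 + (4018 - 89)*(-1/23932) = -23537/27531 + 3929*(-1/23932) = -23537/27531 - 3929/23932 = -671456783/658871892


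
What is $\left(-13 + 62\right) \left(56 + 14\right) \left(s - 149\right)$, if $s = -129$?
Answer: $-953540$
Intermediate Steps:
$\left(-13 + 62\right) \left(56 + 14\right) \left(s - 149\right) = \left(-13 + 62\right) \left(56 + 14\right) \left(-129 - 149\right) = 49 \cdot 70 \left(-278\right) = 3430 \left(-278\right) = -953540$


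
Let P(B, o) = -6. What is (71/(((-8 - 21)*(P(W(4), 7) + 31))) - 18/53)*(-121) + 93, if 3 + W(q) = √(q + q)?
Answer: 5607898/38425 ≈ 145.94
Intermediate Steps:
W(q) = -3 + √2*√q (W(q) = -3 + √(q + q) = -3 + √(2*q) = -3 + √2*√q)
(71/(((-8 - 21)*(P(W(4), 7) + 31))) - 18/53)*(-121) + 93 = (71/(((-8 - 21)*(-6 + 31))) - 18/53)*(-121) + 93 = (71/((-29*25)) - 18*1/53)*(-121) + 93 = (71/(-725) - 18/53)*(-121) + 93 = (71*(-1/725) - 18/53)*(-121) + 93 = (-71/725 - 18/53)*(-121) + 93 = -16813/38425*(-121) + 93 = 2034373/38425 + 93 = 5607898/38425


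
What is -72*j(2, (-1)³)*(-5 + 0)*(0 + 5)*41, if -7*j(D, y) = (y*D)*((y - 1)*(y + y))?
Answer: 590400/7 ≈ 84343.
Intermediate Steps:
j(D, y) = -2*D*y²*(-1 + y)/7 (j(D, y) = -y*D*(y - 1)*(y + y)/7 = -D*y*(-1 + y)*(2*y)/7 = -D*y*2*y*(-1 + y)/7 = -2*D*y²*(-1 + y)/7)
-72*j(2, (-1)³)*(-5 + 0)*(0 + 5)*41 = -72*(2/7)*2*((-1)³)²*(1 - 1*(-1)³)*(-5 + 0)*(0 + 5)*41 = -72*(2/7)*2*(-1)²*(1 - 1*(-1))*(-5*5)*41 = -72*(2/7)*2*1*(1 + 1)*(-25)*41 = -72*(2/7)*2*1*2*(-25)*41 = -576*(-25)/7*41 = -72*(-200/7)*41 = (14400/7)*41 = 590400/7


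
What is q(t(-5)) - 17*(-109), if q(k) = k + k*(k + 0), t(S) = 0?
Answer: 1853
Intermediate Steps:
q(k) = k + k**2 (q(k) = k + k*k = k + k**2)
q(t(-5)) - 17*(-109) = 0*(1 + 0) - 17*(-109) = 0*1 + 1853 = 0 + 1853 = 1853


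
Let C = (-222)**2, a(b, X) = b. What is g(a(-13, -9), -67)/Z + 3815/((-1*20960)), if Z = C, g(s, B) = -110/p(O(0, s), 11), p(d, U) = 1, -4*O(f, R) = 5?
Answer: -9516203/51649632 ≈ -0.18425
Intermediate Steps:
O(f, R) = -5/4 (O(f, R) = -1/4*5 = -5/4)
g(s, B) = -110 (g(s, B) = -110/1 = -110*1 = -110)
C = 49284
Z = 49284
g(a(-13, -9), -67)/Z + 3815/((-1*20960)) = -110/49284 + 3815/((-1*20960)) = -110*1/49284 + 3815/(-20960) = -55/24642 + 3815*(-1/20960) = -55/24642 - 763/4192 = -9516203/51649632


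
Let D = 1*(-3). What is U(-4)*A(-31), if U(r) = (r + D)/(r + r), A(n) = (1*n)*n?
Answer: 6727/8 ≈ 840.88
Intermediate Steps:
A(n) = n² (A(n) = n*n = n²)
D = -3
U(r) = (-3 + r)/(2*r) (U(r) = (r - 3)/(r + r) = (-3 + r)/((2*r)) = (-3 + r)*(1/(2*r)) = (-3 + r)/(2*r))
U(-4)*A(-31) = ((½)*(-3 - 4)/(-4))*(-31)² = ((½)*(-¼)*(-7))*961 = (7/8)*961 = 6727/8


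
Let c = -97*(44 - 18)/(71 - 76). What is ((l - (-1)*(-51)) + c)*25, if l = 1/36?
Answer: 408085/36 ≈ 11336.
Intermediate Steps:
l = 1/36 ≈ 0.027778
c = 2522/5 (c = -97/((-5/26)) = -97/((-5*1/26)) = -97/(-5/26) = -97*(-26/5) = 2522/5 ≈ 504.40)
((l - (-1)*(-51)) + c)*25 = ((1/36 - (-1)*(-51)) + 2522/5)*25 = ((1/36 - 1*51) + 2522/5)*25 = ((1/36 - 51) + 2522/5)*25 = (-1835/36 + 2522/5)*25 = (81617/180)*25 = 408085/36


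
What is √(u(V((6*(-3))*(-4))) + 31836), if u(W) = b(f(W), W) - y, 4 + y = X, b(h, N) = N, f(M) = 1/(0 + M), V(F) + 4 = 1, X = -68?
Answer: 3*√3545 ≈ 178.62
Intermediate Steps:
V(F) = -3 (V(F) = -4 + 1 = -3)
f(M) = 1/M
y = -72 (y = -4 - 68 = -72)
u(W) = 72 + W (u(W) = W - 1*(-72) = W + 72 = 72 + W)
√(u(V((6*(-3))*(-4))) + 31836) = √((72 - 3) + 31836) = √(69 + 31836) = √31905 = 3*√3545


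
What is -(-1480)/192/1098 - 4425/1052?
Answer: -29103245/6930576 ≈ -4.1992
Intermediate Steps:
-(-1480)/192/1098 - 4425/1052 = -(-1480)/192*(1/1098) - 4425*1/1052 = -4*(-185/96)*(1/1098) - 4425/1052 = (185/24)*(1/1098) - 4425/1052 = 185/26352 - 4425/1052 = -29103245/6930576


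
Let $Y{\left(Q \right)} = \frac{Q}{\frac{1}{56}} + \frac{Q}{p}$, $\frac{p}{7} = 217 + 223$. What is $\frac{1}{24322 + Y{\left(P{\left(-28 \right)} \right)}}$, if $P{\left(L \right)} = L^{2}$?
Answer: $\frac{55}{3752444} \approx 1.4657 \cdot 10^{-5}$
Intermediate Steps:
$p = 3080$ ($p = 7 \left(217 + 223\right) = 7 \cdot 440 = 3080$)
$Y{\left(Q \right)} = \frac{172481 Q}{3080}$ ($Y{\left(Q \right)} = \frac{Q}{\frac{1}{56}} + \frac{Q}{3080} = Q \frac{1}{\frac{1}{56}} + Q \frac{1}{3080} = Q 56 + \frac{Q}{3080} = 56 Q + \frac{Q}{3080} = \frac{172481 Q}{3080}$)
$\frac{1}{24322 + Y{\left(P{\left(-28 \right)} \right)}} = \frac{1}{24322 + \frac{172481 \left(-28\right)^{2}}{3080}} = \frac{1}{24322 + \frac{172481}{3080} \cdot 784} = \frac{1}{24322 + \frac{2414734}{55}} = \frac{1}{\frac{3752444}{55}} = \frac{55}{3752444}$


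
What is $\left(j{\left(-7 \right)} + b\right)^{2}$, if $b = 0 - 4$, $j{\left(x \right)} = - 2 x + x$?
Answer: $9$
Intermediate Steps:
$j{\left(x \right)} = - x$
$b = -4$ ($b = 0 - 4 = -4$)
$\left(j{\left(-7 \right)} + b\right)^{2} = \left(\left(-1\right) \left(-7\right) - 4\right)^{2} = \left(7 - 4\right)^{2} = 3^{2} = 9$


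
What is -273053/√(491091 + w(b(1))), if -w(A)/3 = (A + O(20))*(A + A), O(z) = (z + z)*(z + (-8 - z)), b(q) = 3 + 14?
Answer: -273053*√10653/74571 ≈ -377.93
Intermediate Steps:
b(q) = 17
O(z) = -16*z (O(z) = (2*z)*(-8) = -16*z)
w(A) = -6*A*(-320 + A) (w(A) = -3*(A - 16*20)*(A + A) = -3*(A - 320)*2*A = -3*(-320 + A)*2*A = -6*A*(-320 + A))
-273053/√(491091 + w(b(1))) = -273053/√(491091 + 6*17*(320 - 1*17)) = -273053/√(491091 + 6*17*(320 - 17)) = -273053/√(491091 + 6*17*303) = -273053/√(491091 + 30906) = -273053*√10653/74571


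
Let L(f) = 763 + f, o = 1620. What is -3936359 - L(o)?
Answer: -3938742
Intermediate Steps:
-3936359 - L(o) = -3936359 - (763 + 1620) = -3936359 - 1*2383 = -3936359 - 2383 = -3938742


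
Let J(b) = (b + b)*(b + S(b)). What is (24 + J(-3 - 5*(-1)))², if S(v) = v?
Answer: 1600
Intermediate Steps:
J(b) = 4*b² (J(b) = (b + b)*(b + b) = (2*b)*(2*b) = 4*b²)
(24 + J(-3 - 5*(-1)))² = (24 + 4*(-3 - 5*(-1))²)² = (24 + 4*(-3 + 5)²)² = (24 + 4*2²)² = (24 + 4*4)² = (24 + 16)² = 40² = 1600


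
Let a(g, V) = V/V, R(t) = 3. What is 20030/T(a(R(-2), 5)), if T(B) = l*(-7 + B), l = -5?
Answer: 2003/3 ≈ 667.67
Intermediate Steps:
a(g, V) = 1
T(B) = 35 - 5*B (T(B) = -5*(-7 + B) = 35 - 5*B)
20030/T(a(R(-2), 5)) = 20030/(35 - 5*1) = 20030/(35 - 5) = 20030/30 = 20030*(1/30) = 2003/3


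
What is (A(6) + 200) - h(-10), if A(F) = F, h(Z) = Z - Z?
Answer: 206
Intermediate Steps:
h(Z) = 0
(A(6) + 200) - h(-10) = (6 + 200) - 1*0 = 206 + 0 = 206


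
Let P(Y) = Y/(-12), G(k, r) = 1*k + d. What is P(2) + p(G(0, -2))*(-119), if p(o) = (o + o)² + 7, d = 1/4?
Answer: -10355/12 ≈ -862.92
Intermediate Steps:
d = ¼ ≈ 0.25000
G(k, r) = ¼ + k (G(k, r) = 1*k + ¼ = k + ¼ = ¼ + k)
P(Y) = -Y/12 (P(Y) = Y*(-1/12) = -Y/12)
p(o) = 7 + 4*o² (p(o) = (2*o)² + 7 = 4*o² + 7 = 7 + 4*o²)
P(2) + p(G(0, -2))*(-119) = -1/12*2 + (7 + 4*(¼ + 0)²)*(-119) = -⅙ + (7 + 4*(¼)²)*(-119) = -⅙ + (7 + 4*(1/16))*(-119) = -⅙ + (7 + ¼)*(-119) = -⅙ + (29/4)*(-119) = -⅙ - 3451/4 = -10355/12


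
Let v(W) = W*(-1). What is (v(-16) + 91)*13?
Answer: 1391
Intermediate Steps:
v(W) = -W
(v(-16) + 91)*13 = (-1*(-16) + 91)*13 = (16 + 91)*13 = 107*13 = 1391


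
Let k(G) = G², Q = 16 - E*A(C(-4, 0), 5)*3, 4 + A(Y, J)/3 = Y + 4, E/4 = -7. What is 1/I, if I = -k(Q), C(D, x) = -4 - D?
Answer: -1/256 ≈ -0.0039063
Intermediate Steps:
E = -28 (E = 4*(-7) = -28)
A(Y, J) = 3*Y (A(Y, J) = -12 + 3*(Y + 4) = -12 + 3*(4 + Y) = -12 + (12 + 3*Y) = 3*Y)
Q = 16 (Q = 16 - (-84*(-4 - 1*(-4)))*3 = 16 - (-84*(-4 + 4))*3 = 16 - (-84*0)*3 = 16 - (-28*0)*3 = 16 - 0*3 = 16 - 1*0 = 16 + 0 = 16)
I = -256 (I = -1*16² = -1*256 = -256)
1/I = 1/(-256) = -1/256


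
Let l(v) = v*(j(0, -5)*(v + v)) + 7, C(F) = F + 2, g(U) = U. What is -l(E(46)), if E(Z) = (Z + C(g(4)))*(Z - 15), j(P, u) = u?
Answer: 25985433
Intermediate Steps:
C(F) = 2 + F
E(Z) = (-15 + Z)*(6 + Z) (E(Z) = (Z + (2 + 4))*(Z - 15) = (Z + 6)*(-15 + Z) = (6 + Z)*(-15 + Z) = (-15 + Z)*(6 + Z))
l(v) = 7 - 10*v² (l(v) = v*(-5*(v + v)) + 7 = v*(-10*v) + 7 = -10*v² + 7 = 7 - 10*v²)
-l(E(46)) = -(7 - 10*(-90 + 46² - 9*46)²) = -(7 - 10*(-90 + 2116 - 414)²) = -(7 - 10*1612²) = -(7 - 10*2598544) = -(7 - 25985440) = -1*(-25985433) = 25985433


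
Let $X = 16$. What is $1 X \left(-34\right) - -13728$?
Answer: $13184$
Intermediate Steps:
$1 X \left(-34\right) - -13728 = 1 \cdot 16 \left(-34\right) - -13728 = 16 \left(-34\right) + 13728 = -544 + 13728 = 13184$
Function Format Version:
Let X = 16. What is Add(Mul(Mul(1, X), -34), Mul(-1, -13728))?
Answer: 13184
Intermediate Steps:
Add(Mul(Mul(1, X), -34), Mul(-1, -13728)) = Add(Mul(Mul(1, 16), -34), Mul(-1, -13728)) = Add(Mul(16, -34), 13728) = Add(-544, 13728) = 13184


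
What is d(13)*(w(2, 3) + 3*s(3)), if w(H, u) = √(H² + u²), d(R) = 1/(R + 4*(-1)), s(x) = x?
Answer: 1 + √13/9 ≈ 1.4006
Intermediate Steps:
d(R) = 1/(-4 + R) (d(R) = 1/(R - 4) = 1/(-4 + R))
d(13)*(w(2, 3) + 3*s(3)) = (√(2² + 3²) + 3*3)/(-4 + 13) = (√(4 + 9) + 9)/9 = (√13 + 9)/9 = (9 + √13)/9 = 1 + √13/9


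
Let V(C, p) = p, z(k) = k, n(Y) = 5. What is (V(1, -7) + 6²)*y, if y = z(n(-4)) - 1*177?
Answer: -4988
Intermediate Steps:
y = -172 (y = 5 - 1*177 = 5 - 177 = -172)
(V(1, -7) + 6²)*y = (-7 + 6²)*(-172) = (-7 + 36)*(-172) = 29*(-172) = -4988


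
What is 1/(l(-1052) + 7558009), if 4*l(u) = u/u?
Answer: 4/30232037 ≈ 1.3231e-7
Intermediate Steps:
l(u) = 1/4 (l(u) = (u/u)/4 = (1/4)*1 = 1/4)
1/(l(-1052) + 7558009) = 1/(1/4 + 7558009) = 1/(30232037/4) = 4/30232037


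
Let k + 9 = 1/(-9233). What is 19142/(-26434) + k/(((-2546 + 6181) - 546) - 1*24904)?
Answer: -1926672366779/2662140318215 ≈ -0.72373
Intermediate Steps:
k = -83098/9233 (k = -9 + 1/(-9233) = -9 - 1/9233 = -83098/9233 ≈ -9.0001)
19142/(-26434) + k/(((-2546 + 6181) - 546) - 1*24904) = 19142/(-26434) - 83098/(9233*(((-2546 + 6181) - 546) - 1*24904)) = 19142*(-1/26434) - 83098/(9233*((3635 - 546) - 24904)) = -9571/13217 - 83098/(9233*(3089 - 24904)) = -9571/13217 - 83098/9233/(-21815) = -9571/13217 - 83098/9233*(-1/21815) = -9571/13217 + 83098/201417895 = -1926672366779/2662140318215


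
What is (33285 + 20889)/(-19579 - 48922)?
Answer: -54174/68501 ≈ -0.79085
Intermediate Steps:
(33285 + 20889)/(-19579 - 48922) = 54174/(-68501) = 54174*(-1/68501) = -54174/68501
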